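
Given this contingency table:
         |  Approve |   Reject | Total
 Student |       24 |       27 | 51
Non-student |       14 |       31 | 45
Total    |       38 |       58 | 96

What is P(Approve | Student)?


P(Approve | Student) = 24/(24+27) = 24/51 = 8/17

P(Approve|Student) = 8/17 ≈ 47.06%


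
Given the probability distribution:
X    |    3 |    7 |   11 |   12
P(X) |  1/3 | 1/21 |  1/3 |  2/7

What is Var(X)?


E[X] = 59/7
E[X²] = 1823/21
Var(X) = E[X²] - (E[X])² = 1823/21 - 3481/49 = 2318/147

Var(X) = 2318/147 ≈ 15.7687


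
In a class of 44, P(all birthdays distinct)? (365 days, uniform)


P(all different) = Π(365-i)/365 for i=0..43
= (365/365)×(364/365)×...×(322/365)
= 0.067115

P ≈ 0.0671 ≈ 6.71%


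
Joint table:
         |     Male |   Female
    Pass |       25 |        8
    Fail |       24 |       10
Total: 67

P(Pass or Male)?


P(Pass∨Male) = P(Pass) + P(Male) - P(Pass∧Male)
= (33 + 49 - 25)/67 = 57/67

P = 57/67 ≈ 85.07%


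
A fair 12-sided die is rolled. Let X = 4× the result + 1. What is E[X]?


E[die] = (1+12)/2 = 13/2
E[X] = 4×13/2 + 1 = 27

E[X] = 27


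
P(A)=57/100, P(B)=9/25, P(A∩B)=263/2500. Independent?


P(A)×P(B) = 513/2500
P(A∩B) = 263/2500
Not equal → NOT independent

No, not independent


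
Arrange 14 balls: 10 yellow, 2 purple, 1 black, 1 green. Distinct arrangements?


14!/(10!×2!×1!×1!) = 12012

12012


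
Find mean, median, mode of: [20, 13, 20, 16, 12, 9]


Sorted: [9, 12, 13, 16, 20, 20]
Mean = 90/6 = 15
Median = 29/2
Freq: {20: 2, 13: 1, 16: 1, 12: 1, 9: 1}
Mode: [20]

Mean=15, Median=29/2, Mode=20


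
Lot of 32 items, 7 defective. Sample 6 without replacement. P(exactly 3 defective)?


Hypergeometric: C(7,3)×C(25,3)/C(32,6)
= 35×2300/906192 = 2875/32364

P(X=3) = 2875/32364 ≈ 8.88%


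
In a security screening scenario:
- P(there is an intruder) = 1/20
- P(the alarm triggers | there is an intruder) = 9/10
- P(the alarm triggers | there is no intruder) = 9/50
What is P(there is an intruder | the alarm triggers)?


Using Bayes' theorem:
P(A|B) = P(B|A)·P(A) / P(B)

P(the alarm triggers) = 9/10 × 1/20 + 9/50 × 19/20
= 9/200 + 171/1000 = 27/125

P(there is an intruder|the alarm triggers) = (9/200) / (27/125) = 5/24

P(there is an intruder|the alarm triggers) = 5/24 ≈ 20.83%


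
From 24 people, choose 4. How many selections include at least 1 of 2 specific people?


Complement: C(24,4) - C(22,4) = 10626 - 7315 = 3311

3311


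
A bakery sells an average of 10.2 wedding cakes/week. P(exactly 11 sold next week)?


Poisson(λ=10.2): P(X=11) = e^(-λ)×λ^k/k!
= e^(-10.2) × 10.2^11 / 11!
≈ 3.717031868e-05 × 124337430839 / 39916800 ≈ 0.115782

P(X=11) ≈ 0.115782 ≈ 11.58%


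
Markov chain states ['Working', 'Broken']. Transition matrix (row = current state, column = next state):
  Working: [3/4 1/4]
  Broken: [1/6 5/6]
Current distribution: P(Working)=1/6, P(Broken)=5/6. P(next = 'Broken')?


P(next=Broken) = Σᵢ P(now=i)×P(i→Broken)
= 1/6×1/4 + 5/6×5/6
= 1/24 + 25/36 = 53/72

P = 53/72 ≈ 0.7361


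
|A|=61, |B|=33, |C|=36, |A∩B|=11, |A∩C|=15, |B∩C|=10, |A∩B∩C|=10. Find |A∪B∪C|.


|A∪B∪C| = 61+33+36-11-15-10+10 = 104

|A∪B∪C| = 104


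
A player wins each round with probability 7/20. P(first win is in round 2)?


Geometric: P(X=2) = (1-p)^(k-1)×p = (13/20)^1×7/20 = 91/400

P(X=2) = 91/400 ≈ 22.75%


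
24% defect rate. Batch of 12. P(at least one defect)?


P(all good) = (19/25)^12 = 2213314919066161/59604644775390625
P(≥1 defect) = 57391329856324464/59604644775390625

P = 57391329856324464/59604644775390625 ≈ 96.29%


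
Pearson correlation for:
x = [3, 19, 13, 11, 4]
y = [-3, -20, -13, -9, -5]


n=5, Σx=50, Σy=-50, Σxy=-677, Σx²=676, Σy²=684
r = (5×(-677) - 50×(-50))/√((5×676 - 50²)(5×684 - (-50)²))
= -885/√(880×920) = -885/√809600 ≈ -885/899.7778 ≈ -0.9836

r ≈ -0.9836


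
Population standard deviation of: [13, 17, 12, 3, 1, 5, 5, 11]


Mean = 67/8
  (13-67/8)²=1369/64
  (17-67/8)²=4761/64
  (12-67/8)²=841/64
  (3-67/8)²=1849/64
  (1-67/8)²=3481/64
  (5-67/8)²=729/64
  (5-67/8)²=729/64
  (11-67/8)²=441/64
Σ(x-μ)² = 1775/8
σ² = (1775/8)/8 = 1775/64

σ = √(1775/64) ≈ 5.2663


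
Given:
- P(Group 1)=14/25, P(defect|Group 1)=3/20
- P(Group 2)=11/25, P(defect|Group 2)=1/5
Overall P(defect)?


P(B) = Σ P(B|Aᵢ)×P(Aᵢ)
  3/20×14/25 = 21/250
  1/5×11/25 = 11/125
Sum = 43/250

P(defect) = 43/250 ≈ 17.20%


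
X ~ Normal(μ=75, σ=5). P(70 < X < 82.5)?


z₁=(70-75)/5=-1.0, z₂=(82.5-75)/5=1.5
P = Φ(1.5) - Φ(-1.0) = 0.933193 - 0.158655 = 0.774538 ≈ 0.7745

P(70 < X < 82.5) ≈ 0.7745


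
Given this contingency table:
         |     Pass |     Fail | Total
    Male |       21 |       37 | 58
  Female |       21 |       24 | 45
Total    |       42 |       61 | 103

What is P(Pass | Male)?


P(Pass | Male) = 21/(21+37) = 21/58

P(Pass|Male) = 21/58 ≈ 36.21%


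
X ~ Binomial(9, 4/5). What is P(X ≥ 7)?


P(X ≥ 7) = Σ P(X=i) for i=7..9
P(X=7) = 589824/1953125
P(X=8) = 589824/1953125
P(X=9) = 262144/1953125
Sum = 1441792/1953125

P(X ≥ 7) = 1441792/1953125 ≈ 73.82%


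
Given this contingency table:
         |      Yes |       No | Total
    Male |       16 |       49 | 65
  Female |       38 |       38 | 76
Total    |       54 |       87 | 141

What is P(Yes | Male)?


P(Yes | Male) = 16/(16+49) = 16/65

P(Yes|Male) = 16/65 ≈ 24.62%


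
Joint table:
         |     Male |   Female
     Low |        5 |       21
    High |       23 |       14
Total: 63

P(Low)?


P(Low) = (5+21)/63 = 26/63

P(Low) = 26/63 ≈ 41.27%


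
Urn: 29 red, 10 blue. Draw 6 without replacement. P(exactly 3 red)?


Hypergeometric: C(29,3)×C(10,3)/C(39,6)
= 3654×120/3262623 = 20880/155363

P(X=3) = 20880/155363 ≈ 13.44%


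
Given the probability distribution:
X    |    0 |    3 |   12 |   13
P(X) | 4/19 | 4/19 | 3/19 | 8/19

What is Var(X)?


E[X] = 8
E[X²] = 1820/19
Var(X) = E[X²] - (E[X])² = 1820/19 - 64 = 604/19

Var(X) = 604/19 ≈ 31.7895


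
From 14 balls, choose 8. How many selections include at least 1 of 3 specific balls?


Complement: C(14,8) - C(11,8) = 3003 - 165 = 2838

2838


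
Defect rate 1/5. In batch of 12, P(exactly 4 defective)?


Binomial: P(X=4) = C(12,4)×p^4×(1-p)^8
= 495 × 1/625 × 65536/390625 = 6488064/48828125

P(X=4) = 6488064/48828125 ≈ 13.29%


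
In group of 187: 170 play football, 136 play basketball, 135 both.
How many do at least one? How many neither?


|A∪B| = 170+136-135 = 171
Neither = 187-171 = 16

At least one: 171; Neither: 16


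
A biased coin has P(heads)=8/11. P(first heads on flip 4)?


Geometric: P(X=4) = (1-p)^(k-1)×p = (3/11)^3×8/11 = 216/14641

P(X=4) = 216/14641 ≈ 1.48%


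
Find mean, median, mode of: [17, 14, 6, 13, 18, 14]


Sorted: [6, 13, 14, 14, 17, 18]
Mean = 82/6 = 41/3
Median = 14
Freq: {17: 1, 14: 2, 6: 1, 13: 1, 18: 1}
Mode: [14]

Mean=41/3, Median=14, Mode=14


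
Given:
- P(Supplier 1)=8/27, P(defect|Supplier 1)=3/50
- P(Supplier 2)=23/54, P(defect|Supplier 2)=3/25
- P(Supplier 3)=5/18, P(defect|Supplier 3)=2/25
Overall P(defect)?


P(B) = Σ P(B|Aᵢ)×P(Aᵢ)
  3/50×8/27 = 4/225
  3/25×23/54 = 23/450
  2/25×5/18 = 1/45
Sum = 41/450

P(defect) = 41/450 ≈ 9.11%


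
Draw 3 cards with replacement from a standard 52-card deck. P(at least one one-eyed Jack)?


P(not a one-eyed Jack) = 50/52 = 25/26
P(none in 3 draws) = (25/26)^3 = 15625/17576
P(≥1 one-eyed Jack) = 1 - 15625/17576 = 1951/17576

P = 1951/17576 ≈ 11.10%


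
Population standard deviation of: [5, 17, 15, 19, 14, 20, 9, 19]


Mean = 118/8 = 59/4
  (5-59/4)²=1521/16
  (17-59/4)²=81/16
  (15-59/4)²=1/16
  (19-59/4)²=289/16
  (14-59/4)²=9/16
  (20-59/4)²=441/16
  (9-59/4)²=529/16
  (19-59/4)²=289/16
Σ(x-μ)² = 395/2
σ² = (395/2)/8 = 395/16

σ = √(395/16) ≈ 4.9687


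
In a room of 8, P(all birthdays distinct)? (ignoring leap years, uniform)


P(all different) = Π(365-i)/365 for i=0..7
= (365/365)×(364/365)×...×(358/365)
= 0.925665

P ≈ 0.9257 ≈ 92.57%


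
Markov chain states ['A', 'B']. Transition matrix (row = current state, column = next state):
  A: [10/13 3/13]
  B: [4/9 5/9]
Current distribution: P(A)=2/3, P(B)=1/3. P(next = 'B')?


P(next=B) = Σᵢ P(now=i)×P(i→B)
= 2/3×3/13 + 1/3×5/9
= 2/13 + 5/27 = 119/351

P = 119/351 ≈ 0.3390


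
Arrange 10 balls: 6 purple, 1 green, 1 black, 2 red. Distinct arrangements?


10!/(6!×1!×1!×2!) = 2520

2520


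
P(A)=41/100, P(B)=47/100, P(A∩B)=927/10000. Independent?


P(A)×P(B) = 1927/10000
P(A∩B) = 927/10000
Not equal → NOT independent

No, not independent


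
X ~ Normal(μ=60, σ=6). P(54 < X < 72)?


z₁=(54-60)/6=-1.0, z₂=(72-60)/6=2.0
P = Φ(2.0) - Φ(-1.0) = 0.977250 - 0.158655 = 0.818595 ≈ 0.8186

P(54 < X < 72) ≈ 0.8186


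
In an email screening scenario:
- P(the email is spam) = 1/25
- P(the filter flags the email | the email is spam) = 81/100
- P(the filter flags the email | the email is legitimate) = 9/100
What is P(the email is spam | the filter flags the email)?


Using Bayes' theorem:
P(A|B) = P(B|A)·P(A) / P(B)

P(the filter flags the email) = 81/100 × 1/25 + 9/100 × 24/25
= 81/2500 + 54/625 = 297/2500

P(the email is spam|the filter flags the email) = (81/2500) / (297/2500) = 3/11

P(the email is spam|the filter flags the email) = 3/11 ≈ 27.27%


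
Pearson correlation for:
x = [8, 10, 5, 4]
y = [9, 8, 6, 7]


n=4, Σx=27, Σy=30, Σxy=210, Σx²=205, Σy²=230
r = (4×210 - 27×30)/√((4×205 - 27²)(4×230 - 30²))
= 30/√(91×20) = 30/√1820 ≈ 30/42.6615 ≈ 0.7032

r ≈ 0.7032


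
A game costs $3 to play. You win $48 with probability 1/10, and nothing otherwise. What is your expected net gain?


E[gain] = (48-3)×1/10 + (-3)×9/10
= 9/2 - 27/10 = 9/5

Expected net gain = $9/5 ≈ $1.80


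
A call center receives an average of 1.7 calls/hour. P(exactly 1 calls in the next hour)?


Poisson(λ=1.7): P(X=1) = e^(-λ)×λ^k/k!
= e^(-1.7) × 1.7^1 / 1!
≈ 0.1826835241 × 1.7 / 1 ≈ 0.310562

P(X=1) ≈ 0.310562 ≈ 31.06%


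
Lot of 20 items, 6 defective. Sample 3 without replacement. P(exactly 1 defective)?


Hypergeometric: C(6,1)×C(14,2)/C(20,3)
= 6×91/1140 = 91/190

P(X=1) = 91/190 ≈ 47.89%


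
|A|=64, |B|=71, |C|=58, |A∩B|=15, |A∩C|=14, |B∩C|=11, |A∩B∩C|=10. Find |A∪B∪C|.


|A∪B∪C| = 64+71+58-15-14-11+10 = 163

|A∪B∪C| = 163


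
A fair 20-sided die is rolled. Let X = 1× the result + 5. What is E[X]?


E[die] = (1+20)/2 = 21/2
E[X] = 1×21/2 + 5 = 31/2

E[X] = 31/2


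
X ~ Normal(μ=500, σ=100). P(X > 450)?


z = (450-500)/100 = -0.5
P(X > 450) = 1 - P(Z ≤ -0.5) = 1 - 0.3085 = 0.6915

P(X > 450) ≈ 0.6915


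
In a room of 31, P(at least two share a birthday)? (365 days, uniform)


P(all different) = Π(365-i)/365 for i=0..30
= 0.269545
P(match) = 1 - 0.269545 = 0.730455

P ≈ 0.7305 ≈ 73.05%


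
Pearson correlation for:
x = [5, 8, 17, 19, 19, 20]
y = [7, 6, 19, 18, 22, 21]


n=6, Σx=88, Σy=93, Σxy=1586, Σx²=1500, Σy²=1695
r = (6×1586 - 88×93)/√((6×1500 - 88²)(6×1695 - 93²))
= 1332/√(1256×1521) = 1332/√1910376 ≈ 1332/1382.1635 ≈ 0.9637

r ≈ 0.9637


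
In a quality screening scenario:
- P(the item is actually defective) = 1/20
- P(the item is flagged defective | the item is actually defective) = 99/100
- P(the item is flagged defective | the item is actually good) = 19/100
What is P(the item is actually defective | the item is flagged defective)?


Using Bayes' theorem:
P(A|B) = P(B|A)·P(A) / P(B)

P(the item is flagged defective) = 99/100 × 1/20 + 19/100 × 19/20
= 99/2000 + 361/2000 = 23/100

P(the item is actually defective|the item is flagged defective) = (99/2000) / (23/100) = 99/460

P(the item is actually defective|the item is flagged defective) = 99/460 ≈ 21.52%


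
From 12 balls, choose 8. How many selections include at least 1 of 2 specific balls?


Complement: C(12,8) - C(10,8) = 495 - 45 = 450

450


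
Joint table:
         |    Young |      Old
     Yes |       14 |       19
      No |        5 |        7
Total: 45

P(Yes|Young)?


P(Yes|Young) = 14/(14+5) = 14/19

P = 14/19 ≈ 73.68%


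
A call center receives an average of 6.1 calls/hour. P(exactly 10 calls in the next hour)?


Poisson(λ=6.1): P(X=10) = e^(-λ)×λ^k/k!
= e^(-6.1) × 6.1^10 / 10!
≈ 0.002242867719 × 71334291.1663 / 3628800 ≈ 0.044090

P(X=10) ≈ 0.044090 ≈ 4.41%


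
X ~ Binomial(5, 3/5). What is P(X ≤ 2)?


P(X ≤ 2) = Σ P(X=i) for i=0..2
P(X=0) = 32/3125
P(X=1) = 48/625
P(X=2) = 144/625
Sum = 992/3125

P(X ≤ 2) = 992/3125 ≈ 31.74%


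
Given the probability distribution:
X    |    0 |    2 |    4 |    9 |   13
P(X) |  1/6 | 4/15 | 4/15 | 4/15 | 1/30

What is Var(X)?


E[X] = 133/30
E[X²] = 977/30
Var(X) = E[X²] - (E[X])² = 977/30 - 17689/900 = 11621/900

Var(X) = 11621/900 ≈ 12.9122


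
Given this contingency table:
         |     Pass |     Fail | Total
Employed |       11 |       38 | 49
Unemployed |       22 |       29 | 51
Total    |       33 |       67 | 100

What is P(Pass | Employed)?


P(Pass | Employed) = 11/(11+38) = 11/49

P(Pass|Employed) = 11/49 ≈ 22.45%


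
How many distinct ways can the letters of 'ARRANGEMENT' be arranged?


Letters: 11, freq: {'A': 2, 'R': 2, 'N': 2, 'G': 1, 'E': 2, 'M': 1, 'T': 1}
11!/(2!×2!×2!×1!×2!×1!×1!) = 39916800/16 = 2494800

2494800


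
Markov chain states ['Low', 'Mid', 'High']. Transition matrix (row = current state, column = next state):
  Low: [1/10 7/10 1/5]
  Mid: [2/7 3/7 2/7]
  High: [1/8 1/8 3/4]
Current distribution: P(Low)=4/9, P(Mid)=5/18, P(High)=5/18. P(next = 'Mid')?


P(next=Mid) = Σᵢ P(now=i)×P(i→Mid)
= 4/9×7/10 + 5/18×3/7 + 5/18×1/8
= 14/45 + 5/42 + 5/144 = 781/1680

P = 781/1680 ≈ 0.4649


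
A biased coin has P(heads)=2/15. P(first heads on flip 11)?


Geometric: P(X=11) = (1-p)^(k-1)×p = (13/15)^10×2/15 = 275716983698/8649755859375

P(X=11) = 275716983698/8649755859375 ≈ 3.19%


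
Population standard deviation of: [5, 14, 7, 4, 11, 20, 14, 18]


Mean = 93/8
  (5-93/8)²=2809/64
  (14-93/8)²=361/64
  (7-93/8)²=1369/64
  (4-93/8)²=3721/64
  (11-93/8)²=25/64
  (20-93/8)²=4489/64
  (14-93/8)²=361/64
  (18-93/8)²=2601/64
Σ(x-μ)² = 1967/8
σ² = (1967/8)/8 = 1967/64

σ = √(1967/64) ≈ 5.5439


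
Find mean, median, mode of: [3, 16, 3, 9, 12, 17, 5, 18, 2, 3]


Sorted: [2, 3, 3, 3, 5, 9, 12, 16, 17, 18]
Mean = 88/10 = 44/5
Median = 7
Freq: {3: 3, 16: 1, 9: 1, 12: 1, 17: 1, 5: 1, 18: 1, 2: 1}
Mode: [3]

Mean=44/5, Median=7, Mode=3


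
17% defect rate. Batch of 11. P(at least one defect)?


P(all good) = (83/100)^11 = 1287831418538085836267/10000000000000000000000
P(≥1 defect) = 8712168581461914163733/10000000000000000000000

P = 8712168581461914163733/10000000000000000000000 ≈ 87.12%


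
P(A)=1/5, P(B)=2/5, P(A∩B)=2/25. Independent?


P(A)×P(B) = 2/25
P(A∩B) = 2/25
Equal ✓ → Independent

Yes, independent


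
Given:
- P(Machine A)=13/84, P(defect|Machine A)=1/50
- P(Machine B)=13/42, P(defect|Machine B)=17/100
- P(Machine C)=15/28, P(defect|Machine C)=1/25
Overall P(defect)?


P(B) = Σ P(B|Aᵢ)×P(Aᵢ)
  1/50×13/84 = 13/4200
  17/100×13/42 = 221/4200
  1/25×15/28 = 3/140
Sum = 27/350

P(defect) = 27/350 ≈ 7.71%


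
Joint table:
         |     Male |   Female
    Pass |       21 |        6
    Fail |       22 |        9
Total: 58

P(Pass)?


P(Pass) = (21+6)/58 = 27/58

P(Pass) = 27/58 ≈ 46.55%


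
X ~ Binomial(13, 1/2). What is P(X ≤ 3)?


P(X ≤ 3) = Σ P(X=i) for i=0..3
P(X=0) = 1/8192
P(X=1) = 13/8192
P(X=2) = 39/4096
P(X=3) = 143/4096
Sum = 189/4096

P(X ≤ 3) = 189/4096 ≈ 4.61%


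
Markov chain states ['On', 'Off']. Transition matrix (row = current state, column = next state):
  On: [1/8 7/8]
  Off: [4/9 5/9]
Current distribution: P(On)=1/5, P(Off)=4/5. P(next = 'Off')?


P(next=Off) = Σᵢ P(now=i)×P(i→Off)
= 1/5×7/8 + 4/5×5/9
= 7/40 + 4/9 = 223/360

P = 223/360 ≈ 0.6194


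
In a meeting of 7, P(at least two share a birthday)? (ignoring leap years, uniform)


P(all different) = Π(365-i)/365 for i=0..6
= 0.943764
P(match) = 1 - 0.943764 = 0.056236

P ≈ 0.0562 ≈ 5.62%


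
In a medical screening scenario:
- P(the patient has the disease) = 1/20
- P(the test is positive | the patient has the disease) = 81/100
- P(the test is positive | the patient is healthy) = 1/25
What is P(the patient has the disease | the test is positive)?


Using Bayes' theorem:
P(A|B) = P(B|A)·P(A) / P(B)

P(the test is positive) = 81/100 × 1/20 + 1/25 × 19/20
= 81/2000 + 19/500 = 157/2000

P(the patient has the disease|the test is positive) = (81/2000) / (157/2000) = 81/157

P(the patient has the disease|the test is positive) = 81/157 ≈ 51.59%


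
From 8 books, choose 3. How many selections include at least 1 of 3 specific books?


Complement: C(8,3) - C(5,3) = 56 - 10 = 46

46


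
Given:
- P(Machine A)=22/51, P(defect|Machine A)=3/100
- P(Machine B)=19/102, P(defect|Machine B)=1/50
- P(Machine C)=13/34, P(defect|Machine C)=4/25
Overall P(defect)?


P(B) = Σ P(B|Aᵢ)×P(Aᵢ)
  3/100×22/51 = 11/850
  1/50×19/102 = 19/5100
  4/25×13/34 = 26/425
Sum = 397/5100

P(defect) = 397/5100 ≈ 7.78%


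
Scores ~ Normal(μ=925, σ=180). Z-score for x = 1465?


z = (x - μ)/σ = (1465 - 925)/180 = 3.0

z = 3.0


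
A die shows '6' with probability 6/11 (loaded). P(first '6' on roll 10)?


Geometric: P(X=10) = (1-p)^(k-1)×p = (5/11)^9×6/11 = 11718750/25937424601

P(X=10) = 11718750/25937424601 ≈ 0.05%


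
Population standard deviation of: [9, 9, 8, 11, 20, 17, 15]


Mean = 89/7
  (9-89/7)²=676/49
  (9-89/7)²=676/49
  (8-89/7)²=1089/49
  (11-89/7)²=144/49
  (20-89/7)²=2601/49
  (17-89/7)²=900/49
  (15-89/7)²=256/49
Σ(x-μ)² = 906/7
σ² = (906/7)/7 = 906/49

σ = √(906/49) ≈ 4.3000


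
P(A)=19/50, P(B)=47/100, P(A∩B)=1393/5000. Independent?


P(A)×P(B) = 893/5000
P(A∩B) = 1393/5000
Not equal → NOT independent

No, not independent


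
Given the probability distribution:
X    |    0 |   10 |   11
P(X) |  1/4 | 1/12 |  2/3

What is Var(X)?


E[X] = 49/6
E[X²] = 89
Var(X) = E[X²] - (E[X])² = 89 - 2401/36 = 803/36

Var(X) = 803/36 ≈ 22.3056


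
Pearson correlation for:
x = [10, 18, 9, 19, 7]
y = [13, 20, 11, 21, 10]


n=5, Σx=63, Σy=75, Σxy=1058, Σx²=915, Σy²=1231
r = (5×1058 - 63×75)/√((5×915 - 63²)(5×1231 - 75²))
= 565/√(606×530) = 565/√321180 ≈ 565/566.7274 ≈ 0.9970

r ≈ 0.9970


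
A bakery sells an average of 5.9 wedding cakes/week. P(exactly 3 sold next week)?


Poisson(λ=5.9): P(X=3) = e^(-λ)×λ^k/k!
= e^(-5.9) × 5.9^3 / 3!
≈ 0.002739444819 × 205.379 / 6 ≈ 0.093771

P(X=3) ≈ 0.093771 ≈ 9.38%


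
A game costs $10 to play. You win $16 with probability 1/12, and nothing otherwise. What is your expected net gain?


E[gain] = (16-10)×1/12 + (-10)×11/12
= 1/2 - 55/6 = -26/3

Expected net gain = $-26/3 ≈ $-8.67


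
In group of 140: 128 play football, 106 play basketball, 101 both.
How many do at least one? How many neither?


|A∪B| = 128+106-101 = 133
Neither = 140-133 = 7

At least one: 133; Neither: 7


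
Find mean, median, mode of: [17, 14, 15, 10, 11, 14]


Sorted: [10, 11, 14, 14, 15, 17]
Mean = 81/6 = 27/2
Median = 14
Freq: {17: 1, 14: 2, 15: 1, 10: 1, 11: 1}
Mode: [14]

Mean=27/2, Median=14, Mode=14


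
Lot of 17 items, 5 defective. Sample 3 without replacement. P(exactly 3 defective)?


Hypergeometric: C(5,3)×C(12,0)/C(17,3)
= 10×1/680 = 1/68

P(X=3) = 1/68 ≈ 1.47%


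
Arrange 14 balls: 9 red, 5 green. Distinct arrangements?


14!/(9!×5!) = 2002

2002


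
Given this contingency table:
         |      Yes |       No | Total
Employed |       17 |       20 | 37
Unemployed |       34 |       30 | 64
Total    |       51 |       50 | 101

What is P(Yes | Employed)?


P(Yes | Employed) = 17/(17+20) = 17/37

P(Yes|Employed) = 17/37 ≈ 45.95%


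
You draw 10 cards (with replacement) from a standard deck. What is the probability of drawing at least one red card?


P(not a red card) = 26/52 = 1/2
P(none in 10 draws) = (1/2)^10 = 1/1024
P(≥1 red card) = 1 - 1/1024 = 1023/1024

P = 1023/1024 ≈ 99.90%


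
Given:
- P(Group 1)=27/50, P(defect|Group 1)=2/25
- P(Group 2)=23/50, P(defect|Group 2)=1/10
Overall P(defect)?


P(B) = Σ P(B|Aᵢ)×P(Aᵢ)
  2/25×27/50 = 27/625
  1/10×23/50 = 23/500
Sum = 223/2500

P(defect) = 223/2500 ≈ 8.92%


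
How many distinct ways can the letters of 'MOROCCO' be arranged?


Letters: 7, freq: {'M': 1, 'O': 3, 'R': 1, 'C': 2}
7!/(1!×3!×1!×2!) = 5040/12 = 420

420


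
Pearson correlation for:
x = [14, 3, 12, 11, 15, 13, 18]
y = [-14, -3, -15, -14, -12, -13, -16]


n=7, Σx=86, Σy=-87, Σxy=-1176, Σx²=1188, Σy²=1195
r = (7×(-1176) - 86×(-87))/√((7×1188 - 86²)(7×1195 - (-87)²))
= -750/√(920×796) = -750/√732320 ≈ -750/855.7570 ≈ -0.8764

r ≈ -0.8764


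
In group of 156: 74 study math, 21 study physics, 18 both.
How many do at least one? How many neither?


|A∪B| = 74+21-18 = 77
Neither = 156-77 = 79

At least one: 77; Neither: 79


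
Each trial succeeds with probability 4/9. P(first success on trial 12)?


Geometric: P(X=12) = (1-p)^(k-1)×p = (5/9)^11×4/9 = 195312500/282429536481

P(X=12) = 195312500/282429536481 ≈ 0.07%


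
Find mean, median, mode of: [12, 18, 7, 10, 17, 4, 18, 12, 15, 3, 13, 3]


Sorted: [3, 3, 4, 7, 10, 12, 12, 13, 15, 17, 18, 18]
Mean = 132/12 = 11
Median = 12
Freq: {12: 2, 18: 2, 7: 1, 10: 1, 17: 1, 4: 1, 15: 1, 3: 2, 13: 1}
Mode: [3, 12, 18]

Mean=11, Median=12, Mode=[3, 12, 18]


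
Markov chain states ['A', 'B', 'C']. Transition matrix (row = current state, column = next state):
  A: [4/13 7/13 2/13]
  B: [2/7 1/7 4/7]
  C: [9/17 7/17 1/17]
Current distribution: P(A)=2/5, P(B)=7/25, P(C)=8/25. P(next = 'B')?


P(next=B) = Σᵢ P(now=i)×P(i→B)
= 2/5×7/13 + 7/25×1/7 + 8/25×7/17
= 14/65 + 1/25 + 56/425 = 2139/5525

P = 2139/5525 ≈ 0.3871


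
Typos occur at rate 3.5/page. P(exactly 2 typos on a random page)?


Poisson(λ=3.5): P(X=2) = e^(-λ)×λ^k/k!
= e^(-3.5) × 3.5^2 / 2!
≈ 0.03019738342 × 12.25 / 2 ≈ 0.184959

P(X=2) ≈ 0.184959 ≈ 18.50%


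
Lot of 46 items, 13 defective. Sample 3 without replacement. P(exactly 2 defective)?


Hypergeometric: C(13,2)×C(33,1)/C(46,3)
= 78×33/15180 = 39/230

P(X=2) = 39/230 ≈ 16.96%


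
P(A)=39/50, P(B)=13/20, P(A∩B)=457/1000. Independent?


P(A)×P(B) = 507/1000
P(A∩B) = 457/1000
Not equal → NOT independent

No, not independent


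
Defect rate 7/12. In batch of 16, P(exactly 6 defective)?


Binomial: P(X=6) = C(16,6)×p^6×(1-p)^10
= 8008 × 117649/2985984 × 9765625/61917364224 = 1150064931640625/23110532361879552

P(X=6) = 1150064931640625/23110532361879552 ≈ 4.98%


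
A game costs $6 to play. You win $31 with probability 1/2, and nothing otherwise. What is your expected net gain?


E[gain] = (31-6)×1/2 + (-6)×1/2
= 25/2 - 3 = 19/2

Expected net gain = $19/2 ≈ $9.50


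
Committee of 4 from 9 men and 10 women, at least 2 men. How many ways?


Count by #men:
  2M,2W: C(9,2)×C(10,2)=1620
  3M,1W: C(9,3)×C(10,1)=840
  4M,0W: C(9,4)×C(10,0)=126
Total = 2586

2586


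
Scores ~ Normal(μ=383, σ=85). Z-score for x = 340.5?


z = (x - μ)/σ = (340.5 - 383)/85 = -0.5

z = -0.5


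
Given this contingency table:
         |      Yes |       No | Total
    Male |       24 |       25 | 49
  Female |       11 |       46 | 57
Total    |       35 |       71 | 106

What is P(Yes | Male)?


P(Yes | Male) = 24/(24+25) = 24/49

P(Yes|Male) = 24/49 ≈ 48.98%


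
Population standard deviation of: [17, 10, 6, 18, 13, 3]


Mean = 67/6
  (17-67/6)²=1225/36
  (10-67/6)²=49/36
  (6-67/6)²=961/36
  (18-67/6)²=1681/36
  (13-67/6)²=121/36
  (3-67/6)²=2401/36
Σ(x-μ)² = 1073/6
σ² = (1073/6)/6 = 1073/36

σ = √(1073/36) ≈ 5.4594


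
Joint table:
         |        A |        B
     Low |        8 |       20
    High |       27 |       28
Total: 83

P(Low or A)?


P(Low∨A) = P(Low) + P(A) - P(Low∧A)
= (28 + 35 - 8)/83 = 55/83

P = 55/83 ≈ 66.27%


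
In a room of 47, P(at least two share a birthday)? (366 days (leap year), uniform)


P(all different) = Π(366-i)/366 for i=0..46
= 0.045628
P(match) = 1 - 0.045628 = 0.954372

P ≈ 0.9544 ≈ 95.44%


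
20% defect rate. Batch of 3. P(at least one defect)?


P(all good) = (4/5)^3 = 64/125
P(≥1 defect) = 61/125

P = 61/125 ≈ 48.80%


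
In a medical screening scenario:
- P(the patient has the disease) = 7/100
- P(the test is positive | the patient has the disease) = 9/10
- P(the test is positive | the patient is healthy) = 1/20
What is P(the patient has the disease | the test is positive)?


Using Bayes' theorem:
P(A|B) = P(B|A)·P(A) / P(B)

P(the test is positive) = 9/10 × 7/100 + 1/20 × 93/100
= 63/1000 + 93/2000 = 219/2000

P(the patient has the disease|the test is positive) = (63/1000) / (219/2000) = 42/73

P(the patient has the disease|the test is positive) = 42/73 ≈ 57.53%


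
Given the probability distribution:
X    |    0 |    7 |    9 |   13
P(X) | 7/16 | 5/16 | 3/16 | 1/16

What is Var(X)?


E[X] = 75/16
E[X²] = 657/16
Var(X) = E[X²] - (E[X])² = 657/16 - 5625/256 = 4887/256

Var(X) = 4887/256 ≈ 19.0898


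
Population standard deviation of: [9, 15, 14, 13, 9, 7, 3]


Mean = 70/7 = 10
  (9-10)²=1
  (15-10)²=25
  (14-10)²=16
  (13-10)²=9
  (9-10)²=1
  (7-10)²=9
  (3-10)²=49
Σ(x-μ)² = 110
σ² = 110/7

σ = √(110/7) ≈ 3.9641


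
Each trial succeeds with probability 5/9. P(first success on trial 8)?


Geometric: P(X=8) = (1-p)^(k-1)×p = (4/9)^7×5/9 = 81920/43046721

P(X=8) = 81920/43046721 ≈ 0.19%


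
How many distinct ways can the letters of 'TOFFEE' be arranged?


Letters: 6, freq: {'T': 1, 'O': 1, 'F': 2, 'E': 2}
6!/(1!×1!×2!×2!) = 720/4 = 180

180


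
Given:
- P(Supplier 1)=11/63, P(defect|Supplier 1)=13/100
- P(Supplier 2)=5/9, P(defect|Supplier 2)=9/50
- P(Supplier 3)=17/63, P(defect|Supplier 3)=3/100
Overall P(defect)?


P(B) = Σ P(B|Aᵢ)×P(Aᵢ)
  13/100×11/63 = 143/6300
  9/50×5/9 = 1/10
  3/100×17/63 = 17/2100
Sum = 206/1575

P(defect) = 206/1575 ≈ 13.08%


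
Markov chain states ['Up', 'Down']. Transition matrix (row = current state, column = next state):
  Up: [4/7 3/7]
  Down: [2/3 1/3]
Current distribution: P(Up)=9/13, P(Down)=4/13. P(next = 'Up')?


P(next=Up) = Σᵢ P(now=i)×P(i→Up)
= 9/13×4/7 + 4/13×2/3
= 36/91 + 8/39 = 164/273

P = 164/273 ≈ 0.6007


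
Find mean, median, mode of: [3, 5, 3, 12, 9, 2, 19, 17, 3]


Sorted: [2, 3, 3, 3, 5, 9, 12, 17, 19]
Mean = 73/9
Median = 5
Freq: {3: 3, 5: 1, 12: 1, 9: 1, 2: 1, 19: 1, 17: 1}
Mode: [3]

Mean=73/9, Median=5, Mode=3


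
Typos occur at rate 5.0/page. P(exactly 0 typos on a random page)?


Poisson(λ=5.0): P(X=0) = e^(-λ)×λ^k/k!
= e^(-5.0) × 5.0^0 / 0!
≈ 0.006737946999 × 1 / 1 ≈ 0.006738

P(X=0) ≈ 0.006738 ≈ 0.67%


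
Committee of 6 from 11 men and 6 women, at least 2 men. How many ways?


Count by #men:
  2M,4W: C(11,2)×C(6,4)=825
  3M,3W: C(11,3)×C(6,3)=3300
  4M,2W: C(11,4)×C(6,2)=4950
  5M,1W: C(11,5)×C(6,1)=2772
  6M,0W: C(11,6)×C(6,0)=462
Total = 12309

12309


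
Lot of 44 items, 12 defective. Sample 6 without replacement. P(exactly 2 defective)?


Hypergeometric: C(12,2)×C(32,4)/C(44,6)
= 66×35960/7059052 = 53940/160433

P(X=2) = 53940/160433 ≈ 33.62%


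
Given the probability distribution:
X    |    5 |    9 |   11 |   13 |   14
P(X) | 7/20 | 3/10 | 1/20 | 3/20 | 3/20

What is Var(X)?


E[X] = 181/20
E[X²] = 1877/20
Var(X) = E[X²] - (E[X])² = 1877/20 - 32761/400 = 4779/400

Var(X) = 4779/400 ≈ 11.9475


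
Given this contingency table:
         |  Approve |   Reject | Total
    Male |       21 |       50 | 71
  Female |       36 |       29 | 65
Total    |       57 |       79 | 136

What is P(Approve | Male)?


P(Approve | Male) = 21/(21+50) = 21/71

P(Approve|Male) = 21/71 ≈ 29.58%


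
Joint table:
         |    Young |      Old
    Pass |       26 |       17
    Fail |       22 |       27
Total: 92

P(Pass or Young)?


P(Pass∨Young) = P(Pass) + P(Young) - P(Pass∧Young)
= (43 + 48 - 26)/92 = 65/92

P = 65/92 ≈ 70.65%


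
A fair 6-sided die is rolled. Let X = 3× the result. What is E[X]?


E[die] = (1+6)/2 = 7/2
E[X] = 3 × 7/2 = 21/2

E[X] = 21/2


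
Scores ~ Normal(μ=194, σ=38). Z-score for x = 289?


z = (x - μ)/σ = (289 - 194)/38 = 2.5

z = 2.5


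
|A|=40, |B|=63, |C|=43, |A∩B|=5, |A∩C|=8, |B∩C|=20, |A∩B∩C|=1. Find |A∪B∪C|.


|A∪B∪C| = 40+63+43-5-8-20+1 = 114

|A∪B∪C| = 114


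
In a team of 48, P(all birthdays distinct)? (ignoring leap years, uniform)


P(all different) = Π(365-i)/365 for i=0..47
= (365/365)×(364/365)×...×(318/365)
= 0.039402

P ≈ 0.0394 ≈ 3.94%


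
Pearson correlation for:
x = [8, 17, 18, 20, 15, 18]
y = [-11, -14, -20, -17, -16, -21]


n=6, Σx=96, Σy=-99, Σxy=-1644, Σx²=1626, Σy²=1703
r = (6×(-1644) - 96×(-99))/√((6×1626 - 96²)(6×1703 - (-99)²))
= -360/√(540×417) = -360/√225180 ≈ -360/474.5313 ≈ -0.7586

r ≈ -0.7586


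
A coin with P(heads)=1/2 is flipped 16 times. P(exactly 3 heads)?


Binomial: P(X=3) = C(16,3)×p^3×(1-p)^13
= 560 × 1/8 × 1/8192 = 35/4096

P(X=3) = 35/4096 ≈ 0.85%


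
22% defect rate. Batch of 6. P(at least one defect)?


P(all good) = (39/50)^6 = 3518743761/15625000000
P(≥1 defect) = 12106256239/15625000000

P = 12106256239/15625000000 ≈ 77.48%


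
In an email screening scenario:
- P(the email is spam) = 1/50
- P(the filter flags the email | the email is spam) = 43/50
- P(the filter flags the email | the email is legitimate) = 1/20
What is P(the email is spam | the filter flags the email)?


Using Bayes' theorem:
P(A|B) = P(B|A)·P(A) / P(B)

P(the filter flags the email) = 43/50 × 1/50 + 1/20 × 49/50
= 43/2500 + 49/1000 = 331/5000

P(the email is spam|the filter flags the email) = (43/2500) / (331/5000) = 86/331

P(the email is spam|the filter flags the email) = 86/331 ≈ 25.98%


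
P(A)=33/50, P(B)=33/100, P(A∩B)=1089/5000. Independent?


P(A)×P(B) = 1089/5000
P(A∩B) = 1089/5000
Equal ✓ → Independent

Yes, independent


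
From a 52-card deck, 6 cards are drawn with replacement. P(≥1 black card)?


P(not a black card) = 26/52 = 1/2
P(none in 6 draws) = (1/2)^6 = 1/64
P(≥1 black card) = 1 - 1/64 = 63/64

P = 63/64 ≈ 98.44%


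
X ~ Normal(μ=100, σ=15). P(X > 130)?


z = (130-100)/15 = 2.0
P(X > 130) = 1 - P(Z ≤ 2.0) = 1 - 0.9772 = 0.0228

P(X > 130) ≈ 0.0228


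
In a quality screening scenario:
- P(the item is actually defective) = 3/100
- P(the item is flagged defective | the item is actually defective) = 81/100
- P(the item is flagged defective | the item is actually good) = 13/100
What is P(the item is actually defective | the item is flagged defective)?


Using Bayes' theorem:
P(A|B) = P(B|A)·P(A) / P(B)

P(the item is flagged defective) = 81/100 × 3/100 + 13/100 × 97/100
= 243/10000 + 1261/10000 = 94/625

P(the item is actually defective|the item is flagged defective) = (243/10000) / (94/625) = 243/1504

P(the item is actually defective|the item is flagged defective) = 243/1504 ≈ 16.16%


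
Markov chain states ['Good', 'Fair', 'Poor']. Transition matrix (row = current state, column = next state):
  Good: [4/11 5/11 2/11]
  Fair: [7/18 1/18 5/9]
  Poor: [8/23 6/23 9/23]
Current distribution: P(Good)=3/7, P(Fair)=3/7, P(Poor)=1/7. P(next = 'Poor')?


P(next=Poor) = Σᵢ P(now=i)×P(i→Poor)
= 3/7×2/11 + 3/7×5/9 + 1/7×9/23
= 6/77 + 5/21 + 9/161 = 1976/5313

P = 1976/5313 ≈ 0.3719


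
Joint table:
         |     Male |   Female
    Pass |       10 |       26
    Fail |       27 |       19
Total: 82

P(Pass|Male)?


P(Pass|Male) = 10/(10+27) = 10/37

P = 10/37 ≈ 27.03%


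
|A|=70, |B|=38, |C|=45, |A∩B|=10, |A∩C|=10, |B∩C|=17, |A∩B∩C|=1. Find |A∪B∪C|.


|A∪B∪C| = 70+38+45-10-10-17+1 = 117

|A∪B∪C| = 117


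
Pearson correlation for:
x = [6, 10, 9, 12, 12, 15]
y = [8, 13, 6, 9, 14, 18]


n=6, Σx=64, Σy=68, Σxy=778, Σx²=730, Σy²=870
r = (6×778 - 64×68)/√((6×730 - 64²)(6×870 - 68²))
= 316/√(284×596) = 316/√169264 ≈ 316/411.4171 ≈ 0.7681

r ≈ 0.7681


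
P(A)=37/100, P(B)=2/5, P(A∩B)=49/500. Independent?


P(A)×P(B) = 37/250
P(A∩B) = 49/500
Not equal → NOT independent

No, not independent


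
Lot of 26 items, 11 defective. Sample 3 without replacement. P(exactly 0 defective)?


Hypergeometric: C(11,0)×C(15,3)/C(26,3)
= 1×455/2600 = 7/40

P(X=0) = 7/40 ≈ 17.50%


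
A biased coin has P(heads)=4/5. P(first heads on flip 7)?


Geometric: P(X=7) = (1-p)^(k-1)×p = (1/5)^6×4/5 = 4/78125

P(X=7) = 4/78125 ≈ 0.01%


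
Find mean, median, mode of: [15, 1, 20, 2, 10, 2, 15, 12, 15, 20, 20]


Sorted: [1, 2, 2, 10, 12, 15, 15, 15, 20, 20, 20]
Mean = 132/11 = 12
Median = 15
Freq: {15: 3, 1: 1, 20: 3, 2: 2, 10: 1, 12: 1}
Mode: [15, 20]

Mean=12, Median=15, Mode=[15, 20]


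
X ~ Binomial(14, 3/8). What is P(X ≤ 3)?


P(X ≤ 3) = Σ P(X=i) for i=0..3
P(X=0) = 6103515625/4398046511104
P(X=1) = 25634765625/2199023255552
P(X=2) = 199951171875/4398046511104
P(X=3) = 119970703125/1099511627776
Sum = 368603515625/2199023255552

P(X ≤ 3) = 368603515625/2199023255552 ≈ 16.76%


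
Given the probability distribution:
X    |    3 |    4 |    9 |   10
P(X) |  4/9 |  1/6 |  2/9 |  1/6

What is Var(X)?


E[X] = 17/3
E[X²] = 124/3
Var(X) = E[X²] - (E[X])² = 124/3 - 289/9 = 83/9

Var(X) = 83/9 ≈ 9.2222


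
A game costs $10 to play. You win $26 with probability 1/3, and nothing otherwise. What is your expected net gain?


E[gain] = (26-10)×1/3 + (-10)×2/3
= 16/3 - 20/3 = -4/3

Expected net gain = $-4/3 ≈ $-1.33


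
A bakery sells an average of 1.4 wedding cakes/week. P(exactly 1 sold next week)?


Poisson(λ=1.4): P(X=1) = e^(-λ)×λ^k/k!
= e^(-1.4) × 1.4^1 / 1!
≈ 0.2465969639 × 1.4 / 1 ≈ 0.345236

P(X=1) ≈ 0.345236 ≈ 34.52%


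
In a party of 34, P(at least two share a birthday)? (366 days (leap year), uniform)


P(all different) = Π(366-i)/366 for i=0..33
= 0.205601
P(match) = 1 - 0.205601 = 0.794399

P ≈ 0.7944 ≈ 79.44%


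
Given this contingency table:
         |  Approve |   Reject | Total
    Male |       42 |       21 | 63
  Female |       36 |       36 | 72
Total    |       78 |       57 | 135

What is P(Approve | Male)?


P(Approve | Male) = 42/(42+21) = 42/63 = 2/3

P(Approve|Male) = 2/3 ≈ 66.67%


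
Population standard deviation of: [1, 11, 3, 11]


Mean = 26/4 = 13/2
  (1-13/2)²=121/4
  (11-13/2)²=81/4
  (3-13/2)²=49/4
  (11-13/2)²=81/4
Σ(x-μ)² = 83
σ² = 83/4

σ = √(83/4) ≈ 4.5552


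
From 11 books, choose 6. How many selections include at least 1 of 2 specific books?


Complement: C(11,6) - C(9,6) = 462 - 84 = 378

378


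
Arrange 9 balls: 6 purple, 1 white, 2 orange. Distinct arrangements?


9!/(6!×1!×2!) = 252

252


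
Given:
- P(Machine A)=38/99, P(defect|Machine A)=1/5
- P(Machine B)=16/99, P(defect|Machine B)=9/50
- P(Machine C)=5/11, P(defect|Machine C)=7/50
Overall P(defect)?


P(B) = Σ P(B|Aᵢ)×P(Aᵢ)
  1/5×38/99 = 38/495
  9/50×16/99 = 8/275
  7/50×5/11 = 7/110
Sum = 839/4950

P(defect) = 839/4950 ≈ 16.95%


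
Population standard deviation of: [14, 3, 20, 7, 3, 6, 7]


Mean = 60/7
  (14-60/7)²=1444/49
  (3-60/7)²=1521/49
  (20-60/7)²=6400/49
  (7-60/7)²=121/49
  (3-60/7)²=1521/49
  (6-60/7)²=324/49
  (7-60/7)²=121/49
Σ(x-μ)² = 1636/7
σ² = (1636/7)/7 = 1636/49

σ = √(1636/49) ≈ 5.7782


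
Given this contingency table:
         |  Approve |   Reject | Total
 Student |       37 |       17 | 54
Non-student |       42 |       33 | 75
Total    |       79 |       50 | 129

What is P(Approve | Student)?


P(Approve | Student) = 37/(37+17) = 37/54

P(Approve|Student) = 37/54 ≈ 68.52%


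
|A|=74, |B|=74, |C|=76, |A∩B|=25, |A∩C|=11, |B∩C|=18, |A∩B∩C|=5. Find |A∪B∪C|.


|A∪B∪C| = 74+74+76-25-11-18+5 = 175

|A∪B∪C| = 175


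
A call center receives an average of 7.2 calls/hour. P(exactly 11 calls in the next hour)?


Poisson(λ=7.2): P(X=11) = e^(-λ)×λ^k/k!
= e^(-7.2) × 7.2^11 / 11!
≈ 0.0007465858084 × 2695612494.69 / 39916800 ≈ 0.050418

P(X=11) ≈ 0.050418 ≈ 5.04%


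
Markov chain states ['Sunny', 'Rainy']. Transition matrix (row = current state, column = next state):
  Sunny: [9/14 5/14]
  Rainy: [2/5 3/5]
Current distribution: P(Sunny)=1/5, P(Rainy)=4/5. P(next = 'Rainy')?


P(next=Rainy) = Σᵢ P(now=i)×P(i→Rainy)
= 1/5×5/14 + 4/5×3/5
= 1/14 + 12/25 = 193/350

P = 193/350 ≈ 0.5514


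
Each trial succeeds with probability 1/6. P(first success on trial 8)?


Geometric: P(X=8) = (1-p)^(k-1)×p = (5/6)^7×1/6 = 78125/1679616

P(X=8) = 78125/1679616 ≈ 4.65%


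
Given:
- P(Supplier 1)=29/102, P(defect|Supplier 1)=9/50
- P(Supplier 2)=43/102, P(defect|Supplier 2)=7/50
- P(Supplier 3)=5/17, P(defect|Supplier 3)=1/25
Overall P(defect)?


P(B) = Σ P(B|Aᵢ)×P(Aᵢ)
  9/50×29/102 = 87/1700
  7/50×43/102 = 301/5100
  1/25×5/17 = 1/85
Sum = 311/2550

P(defect) = 311/2550 ≈ 12.20%


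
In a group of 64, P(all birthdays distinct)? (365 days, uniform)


P(all different) = Π(365-i)/365 for i=0..63
= (365/365)×(364/365)×...×(302/365)
= 0.002810

P ≈ 0.0028 ≈ 0.28%


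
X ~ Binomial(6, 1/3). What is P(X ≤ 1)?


P(X ≤ 1) = Σ P(X=i) for i=0..1
P(X=0) = 64/729
P(X=1) = 64/243
Sum = 256/729

P(X ≤ 1) = 256/729 ≈ 35.12%


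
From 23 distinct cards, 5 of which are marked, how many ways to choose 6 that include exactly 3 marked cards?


Choose 3 of the 5 marked cards and 3 of the other 18 cards:
C(5,3)×C(18,3) = 10×816 = 8160

8160


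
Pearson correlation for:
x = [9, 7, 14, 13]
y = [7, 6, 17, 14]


n=4, Σx=43, Σy=44, Σxy=525, Σx²=495, Σy²=570
r = (4×525 - 43×44)/√((4×495 - 43²)(4×570 - 44²))
= 208/√(131×344) = 208/√45064 ≈ 208/212.2828 ≈ 0.9798

r ≈ 0.9798


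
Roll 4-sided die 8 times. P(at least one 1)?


P(no 1)^8 = (3/4)^8 = 6561/65536
P(≥1) = 1 - 6561/65536 = 58975/65536

P = 58975/65536 ≈ 89.99%


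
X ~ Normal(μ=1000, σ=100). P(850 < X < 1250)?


z₁=(850-1000)/100=-1.5, z₂=(1250-1000)/100=2.5
P = Φ(2.5) - Φ(-1.5) = 0.993790 - 0.066807 = 0.926983 ≈ 0.9270

P(850 < X < 1250) ≈ 0.9270


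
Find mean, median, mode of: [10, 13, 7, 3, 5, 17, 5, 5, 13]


Sorted: [3, 5, 5, 5, 7, 10, 13, 13, 17]
Mean = 78/9 = 26/3
Median = 7
Freq: {10: 1, 13: 2, 7: 1, 3: 1, 5: 3, 17: 1}
Mode: [5]

Mean=26/3, Median=7, Mode=5


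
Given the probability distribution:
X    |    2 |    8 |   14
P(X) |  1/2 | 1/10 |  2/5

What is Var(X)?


E[X] = 37/5
E[X²] = 434/5
Var(X) = E[X²] - (E[X])² = 434/5 - 1369/25 = 801/25

Var(X) = 801/25 ≈ 32.0400


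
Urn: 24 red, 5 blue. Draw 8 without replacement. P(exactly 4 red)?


Hypergeometric: C(24,4)×C(5,4)/C(29,8)
= 10626×5/4292145 = 14/1131

P(X=4) = 14/1131 ≈ 1.24%


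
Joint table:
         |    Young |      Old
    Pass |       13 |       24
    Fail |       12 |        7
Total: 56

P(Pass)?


P(Pass) = (13+24)/56 = 37/56

P(Pass) = 37/56 ≈ 66.07%
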